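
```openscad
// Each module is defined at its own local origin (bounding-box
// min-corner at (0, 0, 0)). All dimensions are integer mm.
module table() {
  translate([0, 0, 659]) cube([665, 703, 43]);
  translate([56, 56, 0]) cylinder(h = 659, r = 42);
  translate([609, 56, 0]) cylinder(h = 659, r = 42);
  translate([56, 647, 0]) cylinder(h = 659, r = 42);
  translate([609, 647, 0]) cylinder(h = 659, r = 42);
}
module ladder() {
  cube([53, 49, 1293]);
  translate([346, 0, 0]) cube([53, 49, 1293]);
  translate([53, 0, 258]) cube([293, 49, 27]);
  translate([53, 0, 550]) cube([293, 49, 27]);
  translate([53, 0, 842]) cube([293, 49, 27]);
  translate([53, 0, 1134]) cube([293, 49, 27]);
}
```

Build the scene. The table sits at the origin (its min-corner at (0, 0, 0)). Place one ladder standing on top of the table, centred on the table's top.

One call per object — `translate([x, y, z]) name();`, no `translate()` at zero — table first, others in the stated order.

table();
translate([133, 327, 702]) ladder();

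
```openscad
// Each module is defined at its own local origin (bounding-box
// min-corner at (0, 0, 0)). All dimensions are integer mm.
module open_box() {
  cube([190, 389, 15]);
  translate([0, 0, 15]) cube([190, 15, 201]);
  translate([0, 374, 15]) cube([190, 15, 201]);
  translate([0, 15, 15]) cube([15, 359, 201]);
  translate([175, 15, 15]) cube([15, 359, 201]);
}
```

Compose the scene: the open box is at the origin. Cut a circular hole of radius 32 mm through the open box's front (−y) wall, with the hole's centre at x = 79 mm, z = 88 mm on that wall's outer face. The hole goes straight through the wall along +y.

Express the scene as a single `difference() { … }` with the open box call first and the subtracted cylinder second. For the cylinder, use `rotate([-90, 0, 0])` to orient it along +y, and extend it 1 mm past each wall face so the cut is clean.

difference() {
  open_box();
  translate([79, -1, 88]) rotate([-90, 0, 0]) cylinder(h = 17, r = 32);
}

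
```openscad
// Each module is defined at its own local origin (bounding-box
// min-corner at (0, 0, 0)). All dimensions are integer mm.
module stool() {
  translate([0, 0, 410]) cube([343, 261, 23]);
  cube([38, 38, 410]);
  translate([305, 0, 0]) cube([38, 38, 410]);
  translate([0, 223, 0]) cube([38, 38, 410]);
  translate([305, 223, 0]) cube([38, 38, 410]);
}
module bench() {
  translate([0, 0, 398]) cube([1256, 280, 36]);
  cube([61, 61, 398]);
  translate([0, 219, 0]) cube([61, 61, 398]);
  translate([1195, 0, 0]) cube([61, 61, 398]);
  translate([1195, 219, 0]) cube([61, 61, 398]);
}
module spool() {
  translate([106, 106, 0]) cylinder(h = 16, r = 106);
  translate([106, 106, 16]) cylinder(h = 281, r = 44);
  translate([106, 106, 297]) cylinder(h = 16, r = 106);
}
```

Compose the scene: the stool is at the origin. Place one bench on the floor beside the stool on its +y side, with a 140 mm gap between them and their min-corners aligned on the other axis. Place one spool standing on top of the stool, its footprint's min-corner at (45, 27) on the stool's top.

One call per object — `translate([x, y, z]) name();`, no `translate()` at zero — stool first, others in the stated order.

stool();
translate([0, 401, 0]) bench();
translate([45, 27, 433]) spool();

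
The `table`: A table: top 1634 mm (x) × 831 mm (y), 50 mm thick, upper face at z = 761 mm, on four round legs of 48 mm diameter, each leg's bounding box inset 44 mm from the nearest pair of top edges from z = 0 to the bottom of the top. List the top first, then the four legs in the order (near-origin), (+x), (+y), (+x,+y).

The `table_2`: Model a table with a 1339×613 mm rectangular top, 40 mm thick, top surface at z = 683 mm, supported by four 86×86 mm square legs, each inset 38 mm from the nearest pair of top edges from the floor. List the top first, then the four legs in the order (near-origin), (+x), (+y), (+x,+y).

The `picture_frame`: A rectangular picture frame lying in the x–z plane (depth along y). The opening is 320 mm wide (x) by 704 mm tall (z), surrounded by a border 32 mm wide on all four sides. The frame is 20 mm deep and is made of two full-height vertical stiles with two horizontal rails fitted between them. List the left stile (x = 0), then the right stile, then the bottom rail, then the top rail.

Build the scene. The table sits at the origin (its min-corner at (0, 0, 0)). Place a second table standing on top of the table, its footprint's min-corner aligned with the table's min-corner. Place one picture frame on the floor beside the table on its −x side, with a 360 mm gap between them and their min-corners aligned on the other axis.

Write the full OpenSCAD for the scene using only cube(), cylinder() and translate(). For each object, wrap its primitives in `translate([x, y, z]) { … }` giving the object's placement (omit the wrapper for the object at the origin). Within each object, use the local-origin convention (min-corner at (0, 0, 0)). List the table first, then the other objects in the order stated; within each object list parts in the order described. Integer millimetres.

translate([0, 0, 711]) cube([1634, 831, 50]);
translate([68, 68, 0]) cylinder(h = 711, r = 24);
translate([1566, 68, 0]) cylinder(h = 711, r = 24);
translate([68, 763, 0]) cylinder(h = 711, r = 24);
translate([1566, 763, 0]) cylinder(h = 711, r = 24);
translate([0, 0, 761]) {
  translate([0, 0, 643]) cube([1339, 613, 40]);
  translate([38, 38, 0]) cube([86, 86, 643]);
  translate([1215, 38, 0]) cube([86, 86, 643]);
  translate([38, 489, 0]) cube([86, 86, 643]);
  translate([1215, 489, 0]) cube([86, 86, 643]);
}
translate([-744, 0, 0]) {
  cube([32, 20, 768]);
  translate([352, 0, 0]) cube([32, 20, 768]);
  translate([32, 0, 0]) cube([320, 20, 32]);
  translate([32, 0, 736]) cube([320, 20, 32]);
}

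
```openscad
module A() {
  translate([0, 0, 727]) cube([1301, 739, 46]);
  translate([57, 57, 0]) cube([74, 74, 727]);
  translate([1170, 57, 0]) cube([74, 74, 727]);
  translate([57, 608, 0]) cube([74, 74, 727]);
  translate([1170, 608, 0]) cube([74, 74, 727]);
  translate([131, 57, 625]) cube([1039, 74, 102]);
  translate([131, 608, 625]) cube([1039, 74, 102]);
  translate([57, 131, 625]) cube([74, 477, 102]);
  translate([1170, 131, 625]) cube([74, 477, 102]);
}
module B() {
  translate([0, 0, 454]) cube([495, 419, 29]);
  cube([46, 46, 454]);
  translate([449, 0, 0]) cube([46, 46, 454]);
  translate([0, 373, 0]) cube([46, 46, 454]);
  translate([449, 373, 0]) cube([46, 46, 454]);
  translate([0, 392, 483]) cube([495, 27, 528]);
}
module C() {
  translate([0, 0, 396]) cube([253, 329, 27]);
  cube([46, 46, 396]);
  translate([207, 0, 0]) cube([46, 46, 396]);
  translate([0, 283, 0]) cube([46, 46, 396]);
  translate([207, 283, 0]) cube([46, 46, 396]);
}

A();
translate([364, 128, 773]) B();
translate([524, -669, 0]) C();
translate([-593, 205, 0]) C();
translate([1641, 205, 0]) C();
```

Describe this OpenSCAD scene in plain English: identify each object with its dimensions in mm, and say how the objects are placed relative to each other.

A is a rectangular dining table. The top is 1301×739×46 mm with its upper surface at z = 773 mm. It stands on four 74×74 mm square legs, each inset 57 mm from the nearest pair of top edges, running from the floor to the underside of the top. Four apron rails, 74 mm thick and 102 mm tall, run between adjacent legs with their top edges flush with the underside of the top and their outer faces flush with the legs' outer faces.

B is a chair. The seat is a 495×419×29 mm slab with its top at z = 483 mm, on four 46×46 mm corner legs (flush with the seat edges, standing on z = 0). A flat backrest 27 mm thick, 528 mm tall, spans the full seat width and rises from the seat top along its +y edge, rear face flush with the rear of the seat.

C is a four-legged stool. The seat is a 253×329×27 mm slab whose top surface is at z = 423 mm; four square legs, each 46×46 mm in cross-section, run from the floor (z = 0) to the underside of the seat, each flush with a corner of the seat.

The chair is on top of the table. Three stools sit around the table at the −y, −x, +x sides.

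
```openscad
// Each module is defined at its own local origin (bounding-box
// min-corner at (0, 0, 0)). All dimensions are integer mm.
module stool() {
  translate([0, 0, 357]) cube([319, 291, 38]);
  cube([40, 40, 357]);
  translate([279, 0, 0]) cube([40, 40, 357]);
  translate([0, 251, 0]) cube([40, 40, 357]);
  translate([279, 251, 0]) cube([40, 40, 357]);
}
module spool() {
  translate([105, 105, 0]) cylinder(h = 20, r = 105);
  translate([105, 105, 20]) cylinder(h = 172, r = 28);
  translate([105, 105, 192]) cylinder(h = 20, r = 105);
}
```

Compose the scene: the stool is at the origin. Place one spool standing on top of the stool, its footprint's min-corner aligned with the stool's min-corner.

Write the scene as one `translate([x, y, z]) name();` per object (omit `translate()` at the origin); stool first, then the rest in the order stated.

stool();
translate([0, 0, 395]) spool();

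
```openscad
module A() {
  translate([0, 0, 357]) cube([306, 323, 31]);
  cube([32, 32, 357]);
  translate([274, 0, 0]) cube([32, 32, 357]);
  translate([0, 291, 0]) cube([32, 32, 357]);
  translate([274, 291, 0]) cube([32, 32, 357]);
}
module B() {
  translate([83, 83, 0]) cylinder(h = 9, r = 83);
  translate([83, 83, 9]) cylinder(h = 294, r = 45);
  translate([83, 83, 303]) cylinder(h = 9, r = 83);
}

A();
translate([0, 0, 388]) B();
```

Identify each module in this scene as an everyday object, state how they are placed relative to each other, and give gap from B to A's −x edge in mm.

The spool's min-x is at 0; the stool's min-x is 0; gap = 0 mm.

A is a stool. B is a spool. The spool is on top of the stool. The gap from the spool to the stool's −x edge is 0 mm.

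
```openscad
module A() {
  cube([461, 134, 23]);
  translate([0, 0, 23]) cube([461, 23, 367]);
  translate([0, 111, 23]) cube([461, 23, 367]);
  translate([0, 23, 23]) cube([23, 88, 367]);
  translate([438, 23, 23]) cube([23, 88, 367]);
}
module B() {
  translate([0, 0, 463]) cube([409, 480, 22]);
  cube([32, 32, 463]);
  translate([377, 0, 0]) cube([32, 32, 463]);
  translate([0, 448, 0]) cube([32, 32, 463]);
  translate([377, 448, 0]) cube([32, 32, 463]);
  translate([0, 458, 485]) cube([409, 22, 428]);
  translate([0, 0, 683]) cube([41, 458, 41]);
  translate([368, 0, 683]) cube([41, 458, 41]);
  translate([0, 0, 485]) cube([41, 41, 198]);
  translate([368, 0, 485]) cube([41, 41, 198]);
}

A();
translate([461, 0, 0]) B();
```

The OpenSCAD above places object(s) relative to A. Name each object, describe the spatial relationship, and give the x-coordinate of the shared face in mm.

A is an open box. B is a chair. The chair is against the open box's +x side, with their −y faces flush. The x-coordinate of the shared face is 461 mm.

The open box's +x face and the chair's −x face are both at x = 461 mm.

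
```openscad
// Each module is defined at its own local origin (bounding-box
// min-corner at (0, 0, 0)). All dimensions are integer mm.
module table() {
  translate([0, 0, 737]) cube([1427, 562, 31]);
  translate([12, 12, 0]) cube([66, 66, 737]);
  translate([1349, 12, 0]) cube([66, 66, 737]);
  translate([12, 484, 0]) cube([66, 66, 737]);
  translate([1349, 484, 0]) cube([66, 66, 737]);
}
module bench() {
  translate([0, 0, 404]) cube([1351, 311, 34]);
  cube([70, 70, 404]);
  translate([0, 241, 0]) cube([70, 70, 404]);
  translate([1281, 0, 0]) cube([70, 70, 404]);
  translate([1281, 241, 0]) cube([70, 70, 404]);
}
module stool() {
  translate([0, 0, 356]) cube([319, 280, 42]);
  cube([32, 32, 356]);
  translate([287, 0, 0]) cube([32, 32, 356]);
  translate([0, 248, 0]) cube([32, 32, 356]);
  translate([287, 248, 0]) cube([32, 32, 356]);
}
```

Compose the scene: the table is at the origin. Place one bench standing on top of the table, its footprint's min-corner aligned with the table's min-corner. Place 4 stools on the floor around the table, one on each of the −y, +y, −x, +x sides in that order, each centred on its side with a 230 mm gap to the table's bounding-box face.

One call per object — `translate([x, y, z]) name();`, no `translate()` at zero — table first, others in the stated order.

table();
translate([0, 0, 768]) bench();
translate([554, -510, 0]) stool();
translate([554, 792, 0]) stool();
translate([-549, 141, 0]) stool();
translate([1657, 141, 0]) stool();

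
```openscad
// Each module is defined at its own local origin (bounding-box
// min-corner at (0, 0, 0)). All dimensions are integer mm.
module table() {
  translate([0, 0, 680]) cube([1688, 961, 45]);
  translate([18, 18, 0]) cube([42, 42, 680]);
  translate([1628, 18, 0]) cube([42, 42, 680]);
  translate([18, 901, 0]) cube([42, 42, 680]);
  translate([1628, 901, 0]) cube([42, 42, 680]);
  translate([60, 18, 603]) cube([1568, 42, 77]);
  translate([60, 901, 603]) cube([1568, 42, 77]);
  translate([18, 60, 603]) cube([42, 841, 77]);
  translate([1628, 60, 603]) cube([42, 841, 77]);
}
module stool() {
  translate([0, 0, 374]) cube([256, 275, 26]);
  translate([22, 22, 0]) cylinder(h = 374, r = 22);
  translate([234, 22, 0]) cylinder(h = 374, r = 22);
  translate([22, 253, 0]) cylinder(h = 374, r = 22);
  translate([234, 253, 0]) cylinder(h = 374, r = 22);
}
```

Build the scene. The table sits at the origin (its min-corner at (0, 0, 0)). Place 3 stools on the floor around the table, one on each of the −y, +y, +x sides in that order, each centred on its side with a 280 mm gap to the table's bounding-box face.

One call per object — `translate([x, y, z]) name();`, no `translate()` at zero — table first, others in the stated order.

table();
translate([716, -555, 0]) stool();
translate([716, 1241, 0]) stool();
translate([1968, 343, 0]) stool();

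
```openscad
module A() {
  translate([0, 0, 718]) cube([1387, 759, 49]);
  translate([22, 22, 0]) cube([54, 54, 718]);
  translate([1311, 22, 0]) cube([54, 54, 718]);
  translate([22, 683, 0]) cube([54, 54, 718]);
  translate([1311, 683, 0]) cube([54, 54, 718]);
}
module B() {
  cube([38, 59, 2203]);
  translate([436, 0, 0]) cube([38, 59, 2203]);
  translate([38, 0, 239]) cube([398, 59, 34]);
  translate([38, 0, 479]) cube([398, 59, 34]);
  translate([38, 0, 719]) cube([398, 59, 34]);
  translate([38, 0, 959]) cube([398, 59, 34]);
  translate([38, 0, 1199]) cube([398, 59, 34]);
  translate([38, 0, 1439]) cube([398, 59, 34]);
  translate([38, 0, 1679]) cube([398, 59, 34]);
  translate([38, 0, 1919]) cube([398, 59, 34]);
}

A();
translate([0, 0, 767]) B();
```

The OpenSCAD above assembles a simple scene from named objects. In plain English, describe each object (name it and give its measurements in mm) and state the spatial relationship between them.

A is a table: top 1387 mm (x) × 759 mm (y), 49 mm thick, upper face at z = 767 mm, on four 54×54 mm square legs, each inset 22 mm from the nearest pair of top edges, running from z = 0 to the bottom of the top.

B is a wooden ladder with two side rails of 38×59 mm section and 2203 mm height, set 474 mm apart overall. Between them run 8 rectangular rungs (59 mm deep, 34 mm thick), front faces flush with the rails' −y face. The bottom of the first rung is 239 mm above the floor and each subsequent rung is 240 mm higher than the one below.

The ladder is on top of the table.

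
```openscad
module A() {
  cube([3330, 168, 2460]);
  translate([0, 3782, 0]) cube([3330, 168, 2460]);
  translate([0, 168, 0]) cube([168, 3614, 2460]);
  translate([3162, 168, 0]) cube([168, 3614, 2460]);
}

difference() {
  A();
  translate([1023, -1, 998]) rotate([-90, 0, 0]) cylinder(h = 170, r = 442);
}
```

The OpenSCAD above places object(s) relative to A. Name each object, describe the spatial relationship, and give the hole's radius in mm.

A is a house frame. The house frame has a circular hole through its front wall. The hole's radius is 442 mm.

The subtracted cylinder has r = 442 mm.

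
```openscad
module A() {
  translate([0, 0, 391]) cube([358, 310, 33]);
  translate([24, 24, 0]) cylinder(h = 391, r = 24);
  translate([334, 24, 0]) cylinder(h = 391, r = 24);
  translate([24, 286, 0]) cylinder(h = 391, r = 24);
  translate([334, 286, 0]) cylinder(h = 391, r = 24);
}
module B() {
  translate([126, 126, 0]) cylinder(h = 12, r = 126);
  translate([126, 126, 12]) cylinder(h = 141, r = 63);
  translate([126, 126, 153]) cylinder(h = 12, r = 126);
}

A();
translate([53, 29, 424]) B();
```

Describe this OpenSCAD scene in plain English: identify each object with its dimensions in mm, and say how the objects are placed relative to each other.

A is a four-legged stool. The seat is a 358×310×33 mm slab whose top surface is at z = 424 mm; four round legs, each 48 mm in diameter, run from the floor (z = 0) to the underside of the seat, each leg's axis is inset half a diameter from the nearest pair of seat edges (so the leg's bounding box is flush with the corner).

B is a spool: two coaxial disc flanges of radius 126 mm and thickness 12 mm, joined by a core cylinder of radius 63 mm and height 141 mm. The lower flange rests on z = 0 and the three cylinders share a vertical axis.

The spool is on top of the stool, centred.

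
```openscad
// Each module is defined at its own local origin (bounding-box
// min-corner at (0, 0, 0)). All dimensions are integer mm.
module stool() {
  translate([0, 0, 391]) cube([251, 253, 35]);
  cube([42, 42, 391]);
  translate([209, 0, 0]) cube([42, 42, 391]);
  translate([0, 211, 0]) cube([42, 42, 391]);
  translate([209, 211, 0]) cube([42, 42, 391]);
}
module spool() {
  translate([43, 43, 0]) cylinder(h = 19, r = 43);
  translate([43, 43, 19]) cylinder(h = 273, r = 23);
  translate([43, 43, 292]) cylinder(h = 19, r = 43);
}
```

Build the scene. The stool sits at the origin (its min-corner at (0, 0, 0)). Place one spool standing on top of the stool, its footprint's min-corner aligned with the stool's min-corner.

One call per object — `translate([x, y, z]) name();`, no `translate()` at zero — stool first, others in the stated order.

stool();
translate([0, 0, 426]) spool();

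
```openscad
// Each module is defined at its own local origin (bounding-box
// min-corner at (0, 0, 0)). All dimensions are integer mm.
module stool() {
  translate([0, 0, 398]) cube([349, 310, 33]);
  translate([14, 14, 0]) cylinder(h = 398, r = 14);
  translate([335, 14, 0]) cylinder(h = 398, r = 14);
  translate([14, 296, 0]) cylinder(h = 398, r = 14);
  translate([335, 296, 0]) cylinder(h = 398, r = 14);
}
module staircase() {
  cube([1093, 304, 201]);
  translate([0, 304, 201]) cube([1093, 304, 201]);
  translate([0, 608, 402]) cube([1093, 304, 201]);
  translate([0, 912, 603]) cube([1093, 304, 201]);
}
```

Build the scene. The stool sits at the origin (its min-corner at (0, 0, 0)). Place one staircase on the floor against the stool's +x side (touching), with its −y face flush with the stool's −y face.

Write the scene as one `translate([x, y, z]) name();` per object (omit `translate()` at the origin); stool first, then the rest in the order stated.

stool();
translate([349, 0, 0]) staircase();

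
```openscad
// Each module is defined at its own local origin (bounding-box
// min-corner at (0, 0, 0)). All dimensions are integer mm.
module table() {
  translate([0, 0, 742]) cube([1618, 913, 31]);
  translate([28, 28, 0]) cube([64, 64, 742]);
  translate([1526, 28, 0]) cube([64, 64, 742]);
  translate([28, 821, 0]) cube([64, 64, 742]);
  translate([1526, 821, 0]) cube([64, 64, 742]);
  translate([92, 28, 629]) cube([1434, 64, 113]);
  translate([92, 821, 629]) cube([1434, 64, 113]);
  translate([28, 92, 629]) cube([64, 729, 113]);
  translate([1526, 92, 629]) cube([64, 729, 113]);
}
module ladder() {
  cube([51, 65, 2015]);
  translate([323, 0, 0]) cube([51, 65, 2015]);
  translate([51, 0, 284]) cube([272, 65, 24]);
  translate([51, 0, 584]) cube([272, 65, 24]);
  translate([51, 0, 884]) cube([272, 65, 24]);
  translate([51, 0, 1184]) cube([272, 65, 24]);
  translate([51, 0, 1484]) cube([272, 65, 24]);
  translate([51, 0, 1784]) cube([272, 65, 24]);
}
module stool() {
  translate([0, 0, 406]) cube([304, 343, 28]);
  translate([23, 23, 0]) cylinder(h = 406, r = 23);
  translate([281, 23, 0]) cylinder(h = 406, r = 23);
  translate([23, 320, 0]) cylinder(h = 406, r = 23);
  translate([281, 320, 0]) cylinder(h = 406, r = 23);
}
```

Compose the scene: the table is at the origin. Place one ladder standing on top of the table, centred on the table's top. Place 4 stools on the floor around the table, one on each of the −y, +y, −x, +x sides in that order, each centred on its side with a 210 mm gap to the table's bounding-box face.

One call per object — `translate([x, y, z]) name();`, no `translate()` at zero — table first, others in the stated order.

table();
translate([622, 424, 773]) ladder();
translate([657, -553, 0]) stool();
translate([657, 1123, 0]) stool();
translate([-514, 285, 0]) stool();
translate([1828, 285, 0]) stool();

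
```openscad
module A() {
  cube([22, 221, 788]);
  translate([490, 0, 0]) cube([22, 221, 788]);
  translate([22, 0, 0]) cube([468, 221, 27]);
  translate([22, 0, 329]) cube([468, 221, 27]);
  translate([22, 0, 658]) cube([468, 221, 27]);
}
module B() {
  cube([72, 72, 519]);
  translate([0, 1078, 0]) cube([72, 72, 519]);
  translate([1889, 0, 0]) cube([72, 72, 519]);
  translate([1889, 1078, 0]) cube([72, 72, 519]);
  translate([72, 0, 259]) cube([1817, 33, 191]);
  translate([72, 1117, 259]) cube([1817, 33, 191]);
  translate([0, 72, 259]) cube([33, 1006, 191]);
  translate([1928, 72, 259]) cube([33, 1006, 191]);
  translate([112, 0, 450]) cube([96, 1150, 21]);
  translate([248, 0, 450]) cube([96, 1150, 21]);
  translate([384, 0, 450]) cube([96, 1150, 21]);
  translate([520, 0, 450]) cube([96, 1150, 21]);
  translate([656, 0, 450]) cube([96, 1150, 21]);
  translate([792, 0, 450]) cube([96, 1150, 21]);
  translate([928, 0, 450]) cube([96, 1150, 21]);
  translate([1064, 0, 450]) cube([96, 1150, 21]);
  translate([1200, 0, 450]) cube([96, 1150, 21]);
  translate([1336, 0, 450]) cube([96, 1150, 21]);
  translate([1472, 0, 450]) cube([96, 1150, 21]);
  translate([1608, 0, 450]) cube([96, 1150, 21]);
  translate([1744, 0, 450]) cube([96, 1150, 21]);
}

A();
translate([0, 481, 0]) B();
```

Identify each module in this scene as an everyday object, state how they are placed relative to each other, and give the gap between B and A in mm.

A is a bookshelf. B is a bed frame. The bed frame is on the floor beside the bookshelf on its +y side. The gap between the bed frame and the bookshelf is 260 mm.

The bed frame's nearest face is 260 mm from the bookshelf's +y face.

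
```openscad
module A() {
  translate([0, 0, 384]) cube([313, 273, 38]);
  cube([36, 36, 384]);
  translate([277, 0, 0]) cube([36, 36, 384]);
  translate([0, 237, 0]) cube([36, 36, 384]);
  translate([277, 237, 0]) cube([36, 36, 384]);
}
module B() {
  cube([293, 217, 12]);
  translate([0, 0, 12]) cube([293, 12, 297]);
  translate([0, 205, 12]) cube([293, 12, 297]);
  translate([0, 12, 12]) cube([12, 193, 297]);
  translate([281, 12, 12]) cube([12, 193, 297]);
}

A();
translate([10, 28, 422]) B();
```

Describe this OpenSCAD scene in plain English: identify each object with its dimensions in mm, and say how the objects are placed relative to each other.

A is a four-legged stool. The seat is 313×273 mm, 38 mm thick, top at z = 422 mm. It stands on four square legs, each 36×36 mm in cross-section, from z = 0 to the seat underside, each flush with a corner of the seat.

B is an open-topped rectangular box: outside dimensions 293×217×309 mm, with a uniform wall and base thickness of 12 mm. The base is a full 293×217 slab on the floor; four walls sit on top of the base. The front and back walls (the −y and +y sides) span the full width; the two side walls fit between them.

The open box is on top of the stool, centred.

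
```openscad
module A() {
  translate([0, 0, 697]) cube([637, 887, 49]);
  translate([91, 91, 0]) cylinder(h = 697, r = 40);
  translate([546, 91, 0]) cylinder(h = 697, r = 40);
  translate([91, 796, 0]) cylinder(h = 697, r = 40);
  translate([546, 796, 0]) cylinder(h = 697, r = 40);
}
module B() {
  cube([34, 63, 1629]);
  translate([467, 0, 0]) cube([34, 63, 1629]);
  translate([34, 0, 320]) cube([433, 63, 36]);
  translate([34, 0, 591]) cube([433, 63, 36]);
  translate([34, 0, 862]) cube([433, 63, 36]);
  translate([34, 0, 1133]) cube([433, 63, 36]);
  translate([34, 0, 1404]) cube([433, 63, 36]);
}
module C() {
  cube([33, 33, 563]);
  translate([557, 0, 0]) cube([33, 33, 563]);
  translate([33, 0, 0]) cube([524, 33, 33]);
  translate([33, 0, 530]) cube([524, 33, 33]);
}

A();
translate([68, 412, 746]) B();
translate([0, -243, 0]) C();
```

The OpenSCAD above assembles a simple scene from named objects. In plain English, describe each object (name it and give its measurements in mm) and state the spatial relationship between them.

A is a table with a 637×887 mm rectangular top, 49 mm thick, top surface at z = 746 mm, supported by four round legs of 80 mm diameter, each leg's bounding box inset 51 mm from the nearest pair of top edges, running from the floor.

B is a straight ladder. Two 34×63 mm vertical rails, 1629 mm tall, stand 501 mm apart (outside-to-outside) with their front faces coplanar on the −y side. 5 rungs, each 63 mm deep and 36 mm tall, span between the inner faces of the rails, front faces flush with the rails. The lowest rung's underside is at z = 320 mm and rungs are spaced 271 mm apart (underside to underside).

C is a picture frame with a 524×497 mm rectangular opening (x by z) and a uniform 33 mm border on every side. Frame depth is 33 mm along y. It is built from two vertical stiles running the full outside height and two horizontal rails spanning the gap between the stiles.

The ladder is on top of the table, centred. The picture frame is on the floor beside the table on its −y side.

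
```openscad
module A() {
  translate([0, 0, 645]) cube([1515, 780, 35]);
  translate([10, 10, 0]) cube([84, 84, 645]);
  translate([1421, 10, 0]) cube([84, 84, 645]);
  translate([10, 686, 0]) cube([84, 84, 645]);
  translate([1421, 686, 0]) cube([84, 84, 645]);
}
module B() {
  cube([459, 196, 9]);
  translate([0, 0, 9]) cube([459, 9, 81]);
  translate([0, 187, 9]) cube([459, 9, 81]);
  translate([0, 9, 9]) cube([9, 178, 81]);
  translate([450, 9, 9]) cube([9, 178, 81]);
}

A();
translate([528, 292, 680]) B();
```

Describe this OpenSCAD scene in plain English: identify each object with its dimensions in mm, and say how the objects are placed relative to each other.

A is a table: top 1515 mm (x) × 780 mm (y), 35 mm thick, upper face at z = 680 mm, on four 84×84 mm square legs, each inset 10 mm from the nearest pair of top edges, running from z = 0 to the bottom of the top.

B is an open-topped rectangular box: outside dimensions 459×196×90 mm, with a uniform wall and base thickness of 9 mm. The base is a full 459×196 slab on the floor; four walls sit on top of the base. The front and back walls (the −y and +y sides) span the full width; the two side walls fit between them.

The open box is on top of the table, centred.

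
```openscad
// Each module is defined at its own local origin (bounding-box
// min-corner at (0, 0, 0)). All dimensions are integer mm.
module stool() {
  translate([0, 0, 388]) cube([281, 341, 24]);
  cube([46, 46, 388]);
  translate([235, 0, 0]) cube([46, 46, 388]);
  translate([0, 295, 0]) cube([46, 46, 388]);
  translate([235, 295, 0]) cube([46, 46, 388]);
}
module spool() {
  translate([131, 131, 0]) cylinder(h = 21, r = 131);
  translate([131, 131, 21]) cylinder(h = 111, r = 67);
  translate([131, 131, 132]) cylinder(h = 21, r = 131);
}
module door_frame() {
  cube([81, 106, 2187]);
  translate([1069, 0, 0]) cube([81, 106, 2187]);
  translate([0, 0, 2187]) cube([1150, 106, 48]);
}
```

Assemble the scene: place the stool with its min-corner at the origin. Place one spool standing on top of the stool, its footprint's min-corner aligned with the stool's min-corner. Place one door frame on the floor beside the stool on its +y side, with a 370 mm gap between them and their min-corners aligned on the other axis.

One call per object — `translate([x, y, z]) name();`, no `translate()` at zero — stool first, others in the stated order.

stool();
translate([0, 0, 412]) spool();
translate([0, 711, 0]) door_frame();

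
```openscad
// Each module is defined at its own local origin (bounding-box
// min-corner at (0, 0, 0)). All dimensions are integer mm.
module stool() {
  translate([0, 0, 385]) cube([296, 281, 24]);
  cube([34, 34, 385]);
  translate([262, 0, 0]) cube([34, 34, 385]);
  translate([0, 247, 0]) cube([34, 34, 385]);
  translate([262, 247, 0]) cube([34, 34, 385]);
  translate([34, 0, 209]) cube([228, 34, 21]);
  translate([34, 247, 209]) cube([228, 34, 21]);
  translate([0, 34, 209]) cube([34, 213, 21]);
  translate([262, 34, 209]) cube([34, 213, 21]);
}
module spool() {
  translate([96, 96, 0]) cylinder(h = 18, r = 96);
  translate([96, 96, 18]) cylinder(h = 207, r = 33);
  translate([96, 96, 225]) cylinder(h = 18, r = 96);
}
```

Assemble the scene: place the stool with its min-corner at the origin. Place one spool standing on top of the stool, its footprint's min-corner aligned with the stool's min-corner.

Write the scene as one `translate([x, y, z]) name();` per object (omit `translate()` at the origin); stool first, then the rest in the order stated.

stool();
translate([0, 0, 409]) spool();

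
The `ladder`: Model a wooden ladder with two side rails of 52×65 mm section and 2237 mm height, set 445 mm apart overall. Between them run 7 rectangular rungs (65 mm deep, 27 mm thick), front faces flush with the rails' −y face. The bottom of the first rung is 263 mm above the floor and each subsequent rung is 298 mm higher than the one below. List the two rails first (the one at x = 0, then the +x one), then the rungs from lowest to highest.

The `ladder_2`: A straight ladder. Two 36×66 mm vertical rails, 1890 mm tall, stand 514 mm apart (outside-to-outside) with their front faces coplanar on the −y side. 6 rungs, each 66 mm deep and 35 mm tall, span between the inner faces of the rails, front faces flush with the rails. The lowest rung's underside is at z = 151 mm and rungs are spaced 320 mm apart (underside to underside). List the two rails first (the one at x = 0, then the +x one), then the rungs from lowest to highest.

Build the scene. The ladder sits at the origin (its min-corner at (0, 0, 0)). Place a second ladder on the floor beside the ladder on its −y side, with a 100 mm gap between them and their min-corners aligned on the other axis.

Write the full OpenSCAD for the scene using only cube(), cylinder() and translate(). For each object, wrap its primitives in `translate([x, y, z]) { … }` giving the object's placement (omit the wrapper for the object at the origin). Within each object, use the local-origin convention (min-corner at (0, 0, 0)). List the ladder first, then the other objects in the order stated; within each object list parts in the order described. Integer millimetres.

cube([52, 65, 2237]);
translate([393, 0, 0]) cube([52, 65, 2237]);
translate([52, 0, 263]) cube([341, 65, 27]);
translate([52, 0, 561]) cube([341, 65, 27]);
translate([52, 0, 859]) cube([341, 65, 27]);
translate([52, 0, 1157]) cube([341, 65, 27]);
translate([52, 0, 1455]) cube([341, 65, 27]);
translate([52, 0, 1753]) cube([341, 65, 27]);
translate([52, 0, 2051]) cube([341, 65, 27]);
translate([0, -166, 0]) {
  cube([36, 66, 1890]);
  translate([478, 0, 0]) cube([36, 66, 1890]);
  translate([36, 0, 151]) cube([442, 66, 35]);
  translate([36, 0, 471]) cube([442, 66, 35]);
  translate([36, 0, 791]) cube([442, 66, 35]);
  translate([36, 0, 1111]) cube([442, 66, 35]);
  translate([36, 0, 1431]) cube([442, 66, 35]);
  translate([36, 0, 1751]) cube([442, 66, 35]);
}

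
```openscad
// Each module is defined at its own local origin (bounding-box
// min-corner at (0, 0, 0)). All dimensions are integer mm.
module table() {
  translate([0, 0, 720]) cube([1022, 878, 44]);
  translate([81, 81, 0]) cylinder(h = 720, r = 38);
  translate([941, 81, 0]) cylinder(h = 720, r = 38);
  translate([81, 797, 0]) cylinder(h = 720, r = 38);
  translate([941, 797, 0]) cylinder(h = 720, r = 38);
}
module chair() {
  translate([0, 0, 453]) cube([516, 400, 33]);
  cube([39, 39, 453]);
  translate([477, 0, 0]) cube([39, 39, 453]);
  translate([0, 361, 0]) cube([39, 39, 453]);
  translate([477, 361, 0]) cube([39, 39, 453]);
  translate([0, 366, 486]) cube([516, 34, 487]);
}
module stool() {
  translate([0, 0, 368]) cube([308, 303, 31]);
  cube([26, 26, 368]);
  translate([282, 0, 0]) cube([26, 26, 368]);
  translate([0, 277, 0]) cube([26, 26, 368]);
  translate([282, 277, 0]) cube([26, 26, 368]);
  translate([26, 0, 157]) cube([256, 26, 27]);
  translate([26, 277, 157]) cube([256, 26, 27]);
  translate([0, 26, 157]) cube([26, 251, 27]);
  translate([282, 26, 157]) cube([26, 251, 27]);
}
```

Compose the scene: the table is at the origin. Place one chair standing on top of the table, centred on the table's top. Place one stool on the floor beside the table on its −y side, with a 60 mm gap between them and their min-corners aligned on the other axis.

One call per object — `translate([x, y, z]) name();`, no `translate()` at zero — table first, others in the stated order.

table();
translate([253, 239, 764]) chair();
translate([0, -363, 0]) stool();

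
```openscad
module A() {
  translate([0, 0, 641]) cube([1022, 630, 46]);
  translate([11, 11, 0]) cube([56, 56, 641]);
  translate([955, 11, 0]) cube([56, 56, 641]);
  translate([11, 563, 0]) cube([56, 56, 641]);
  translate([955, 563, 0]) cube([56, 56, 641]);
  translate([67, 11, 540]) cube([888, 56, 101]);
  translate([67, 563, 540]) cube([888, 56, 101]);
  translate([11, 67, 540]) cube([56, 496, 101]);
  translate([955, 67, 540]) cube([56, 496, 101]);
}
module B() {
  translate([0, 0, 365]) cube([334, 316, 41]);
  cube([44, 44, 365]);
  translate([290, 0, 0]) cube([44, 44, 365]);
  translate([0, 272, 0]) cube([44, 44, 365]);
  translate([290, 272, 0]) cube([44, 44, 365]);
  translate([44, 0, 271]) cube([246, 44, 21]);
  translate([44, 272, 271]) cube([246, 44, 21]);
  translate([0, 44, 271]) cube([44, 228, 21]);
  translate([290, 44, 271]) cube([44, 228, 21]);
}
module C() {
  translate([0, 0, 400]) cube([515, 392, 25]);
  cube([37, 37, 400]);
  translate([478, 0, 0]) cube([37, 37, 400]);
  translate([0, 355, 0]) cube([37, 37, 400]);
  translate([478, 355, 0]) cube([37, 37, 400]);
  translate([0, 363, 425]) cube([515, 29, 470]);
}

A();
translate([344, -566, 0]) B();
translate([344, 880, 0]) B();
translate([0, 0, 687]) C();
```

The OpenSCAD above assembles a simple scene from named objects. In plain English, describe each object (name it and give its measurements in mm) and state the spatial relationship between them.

A is a table: top 1022 mm (x) × 630 mm (y), 46 mm thick, upper face at z = 687 mm, on four 56×56 mm square legs, each inset 11 mm from the nearest pair of top edges, running from z = 0 to the bottom of the top. Four apron rails, 56 mm thick and 101 mm tall, run between adjacent legs with their top edges flush with the underside of the top and their outer faces flush with the legs' outer faces.

B is a simple wooden stool: a rectangular seat 334 mm (x) by 316 mm (y), 41 mm thick, top face at z = 406 mm, on four square legs, each 44×44 mm in cross-section. The legs rest on z = 0, each flush with a corner of the seat. Four stretchers, 44 mm wide and 21 mm tall, connect adjacent legs with their undersides at z = 271 mm, each running between the inner faces of the legs it joins and aligned with the legs' outer faces on the other axis.

C is a chair: 515×392 mm seat, 25 mm thick, top at z = 425 mm, on four 37 mm square corner legs flush with the seat edges. A 29 mm thick backrest slab spans the full seat width, extending 470 mm above the seat top, its back face flush with the seat's +y edge.

Two stools sit around the table at the −y, +y sides. The chair is on top of the table.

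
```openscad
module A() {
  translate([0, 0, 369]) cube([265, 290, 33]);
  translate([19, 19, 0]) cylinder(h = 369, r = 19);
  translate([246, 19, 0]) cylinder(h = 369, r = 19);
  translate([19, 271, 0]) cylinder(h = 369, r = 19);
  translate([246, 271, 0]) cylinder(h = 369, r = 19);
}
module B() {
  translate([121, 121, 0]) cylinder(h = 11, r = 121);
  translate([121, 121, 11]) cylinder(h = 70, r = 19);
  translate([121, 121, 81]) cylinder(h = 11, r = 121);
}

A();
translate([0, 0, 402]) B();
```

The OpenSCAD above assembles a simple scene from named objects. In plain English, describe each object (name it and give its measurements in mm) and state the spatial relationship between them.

A is a simple wooden stool: a rectangular seat 265 mm (x) by 290 mm (y), 33 mm thick, top face at z = 402 mm, on four round legs, each 38 mm in diameter. The legs rest on z = 0, each leg's axis is inset half a diameter from the nearest pair of seat edges (so the leg's bounding box is flush with the corner).

B is a spool: two coaxial disc flanges of radius 121 mm and thickness 11 mm, joined by a core cylinder of radius 19 mm and height 70 mm. The lower flange rests on z = 0 and the three cylinders share a vertical axis.

The spool is on top of the stool.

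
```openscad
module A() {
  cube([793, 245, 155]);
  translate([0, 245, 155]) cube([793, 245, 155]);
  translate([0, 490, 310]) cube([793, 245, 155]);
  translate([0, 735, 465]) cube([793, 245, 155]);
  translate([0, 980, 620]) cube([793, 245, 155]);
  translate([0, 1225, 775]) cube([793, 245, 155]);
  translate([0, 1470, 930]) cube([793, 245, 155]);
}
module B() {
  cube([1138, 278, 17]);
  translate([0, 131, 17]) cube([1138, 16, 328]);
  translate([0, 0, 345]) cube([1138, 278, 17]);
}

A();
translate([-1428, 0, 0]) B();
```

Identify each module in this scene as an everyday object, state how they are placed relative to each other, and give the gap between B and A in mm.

A is a staircase. B is an I-beam. The I-beam is on the floor beside the staircase on its −x side. The gap between the I-beam and the staircase is 290 mm.

The I-beam's nearest face is 290 mm from the staircase's −x face.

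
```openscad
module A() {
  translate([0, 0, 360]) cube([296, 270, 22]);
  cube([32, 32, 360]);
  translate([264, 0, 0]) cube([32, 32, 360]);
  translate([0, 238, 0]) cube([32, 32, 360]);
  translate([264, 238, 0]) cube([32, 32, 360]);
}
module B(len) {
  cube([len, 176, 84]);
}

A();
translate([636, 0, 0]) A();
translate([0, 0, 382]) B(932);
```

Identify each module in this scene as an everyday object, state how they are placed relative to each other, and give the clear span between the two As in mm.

A is a stool. B is a beam. A beam spans the tops of two stools. The clear span between the two stools is 340 mm.

Second stool starts at x = 636; first ends at x = 296; clear span = 636 − 296 = 340 mm.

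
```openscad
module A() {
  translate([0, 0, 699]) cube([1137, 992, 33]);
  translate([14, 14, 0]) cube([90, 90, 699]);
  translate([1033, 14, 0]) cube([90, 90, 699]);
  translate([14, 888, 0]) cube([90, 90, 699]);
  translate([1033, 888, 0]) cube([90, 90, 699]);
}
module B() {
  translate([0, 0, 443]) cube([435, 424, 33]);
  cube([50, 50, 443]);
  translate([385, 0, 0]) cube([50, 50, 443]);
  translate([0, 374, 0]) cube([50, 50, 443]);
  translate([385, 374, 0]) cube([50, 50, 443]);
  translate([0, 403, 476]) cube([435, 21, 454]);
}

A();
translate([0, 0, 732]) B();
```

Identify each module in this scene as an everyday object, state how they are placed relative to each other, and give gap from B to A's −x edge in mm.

The chair's min-x is at 0; the table's min-x is 0; gap = 0 mm.

A is a table. B is a chair. The chair is on top of the table. The gap from the chair to the table's −x edge is 0 mm.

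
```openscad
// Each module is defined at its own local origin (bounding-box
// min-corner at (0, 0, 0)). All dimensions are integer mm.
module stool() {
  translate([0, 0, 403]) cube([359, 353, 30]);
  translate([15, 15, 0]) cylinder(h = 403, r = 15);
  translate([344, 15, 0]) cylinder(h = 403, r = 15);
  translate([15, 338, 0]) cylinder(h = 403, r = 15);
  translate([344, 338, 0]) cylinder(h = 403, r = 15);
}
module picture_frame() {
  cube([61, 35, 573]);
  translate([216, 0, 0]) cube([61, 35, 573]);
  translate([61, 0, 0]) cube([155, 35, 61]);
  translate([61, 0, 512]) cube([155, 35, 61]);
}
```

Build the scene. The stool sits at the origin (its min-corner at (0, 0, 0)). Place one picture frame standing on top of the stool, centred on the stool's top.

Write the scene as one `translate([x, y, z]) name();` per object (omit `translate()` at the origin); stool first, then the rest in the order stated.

stool();
translate([41, 159, 433]) picture_frame();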